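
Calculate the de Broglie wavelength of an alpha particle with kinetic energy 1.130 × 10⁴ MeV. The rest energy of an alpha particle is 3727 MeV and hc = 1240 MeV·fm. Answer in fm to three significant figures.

Total energy E = KE + m₀c² = 1.130 × 10⁴ + 3727 = 15027 MeV.
(pc)² = E² − (m₀c²)² = (15027)² − (3727)² = 2.119 × 10⁸ MeV², so pc = 1.456 × 10⁴ MeV.
λ = hc/(pc) = 1240 MeV·fm / 1.456 × 10⁴ MeV = 0.0852 fm.

λ = 0.0852 fm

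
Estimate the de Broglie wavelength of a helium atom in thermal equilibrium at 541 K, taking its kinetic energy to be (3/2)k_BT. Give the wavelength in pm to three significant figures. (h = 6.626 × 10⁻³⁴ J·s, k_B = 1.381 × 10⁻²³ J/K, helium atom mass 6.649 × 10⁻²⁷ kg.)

KE = (3/2)k_BT = 1.5 × 1.381 × 10⁻²³ × 541 = 1.121 × 10⁻²⁰ J.
p = √(2mKE) = √(2 × 6.649 × 10⁻²⁷ × 1.121 × 10⁻²⁰) = 1.221 × 10⁻²³ kg·m/s.
λ = h/p = 5.43 × 10⁻¹¹ m = 54.3 pm.

λ = 54.3 pm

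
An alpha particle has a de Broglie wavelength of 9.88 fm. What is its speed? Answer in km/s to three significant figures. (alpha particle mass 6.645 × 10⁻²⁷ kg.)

v = 1.01 × 10⁴ km/s

p = h/λ = 6.626 × 10⁻³⁴ / 9.880 × 10⁻¹⁵ = 6.706 × 10⁻²⁰ kg·m/s.
v = p/m = 6.706 × 10⁻²⁰ / 6.645 × 10⁻²⁷ = 1.01 × 10⁷ m/s = 1.01 × 10⁴ km/s.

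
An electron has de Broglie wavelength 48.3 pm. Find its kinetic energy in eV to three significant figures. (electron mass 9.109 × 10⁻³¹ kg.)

KE = 645 eV

p = h/λ = 6.626 × 10⁻³⁴ / 4.830 × 10⁻¹¹ = 1.372 × 10⁻²³ kg·m/s.
KE = p²/(2m) = (1.372 × 10⁻²³)² / (2 × 9.109 × 10⁻³¹) = 1.033 × 10⁻¹⁶ J = 645 eV.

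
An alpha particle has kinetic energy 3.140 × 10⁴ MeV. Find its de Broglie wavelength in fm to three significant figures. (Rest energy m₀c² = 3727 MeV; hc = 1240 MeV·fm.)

λ = 0.0355 fm

Total energy E = KE + m₀c² = 3.140 × 10⁴ + 3727 = 35127 MeV.
(pc)² = E² − (m₀c²)² = (35127)² − (3727)² = 1.220 × 10⁹ MeV², so pc = 3.493 × 10⁴ MeV.
λ = hc/(pc) = 1240 MeV·fm / 3.493 × 10⁴ MeV = 0.0355 fm.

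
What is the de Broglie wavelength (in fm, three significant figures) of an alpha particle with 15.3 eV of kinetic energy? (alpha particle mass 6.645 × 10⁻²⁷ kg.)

λ = 3670 fm

KE = 15.3 eV = 2.451 × 10⁻¹⁸ J.
p = √(2mKE) = √(2 × 6.645 × 10⁻²⁷ × 2.451 × 10⁻¹⁸) = 1.805 × 10⁻²² kg·m/s.
λ = h/p = 6.626 × 10⁻³⁴ / 1.805 × 10⁻²² = 3.67 × 10⁻¹² m = 3670 fm.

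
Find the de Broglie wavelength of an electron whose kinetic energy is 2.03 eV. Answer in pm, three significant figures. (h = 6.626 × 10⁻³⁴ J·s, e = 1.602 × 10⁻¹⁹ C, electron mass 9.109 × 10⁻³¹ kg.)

KE = 2.03 eV = 3.252 × 10⁻¹⁹ J.
p = √(2mKE) = √(2 × 9.109 × 10⁻³¹ × 3.252 × 10⁻¹⁹) = 7.697 × 10⁻²⁵ kg·m/s.
λ = h/p = 6.626 × 10⁻³⁴ / 7.697 × 10⁻²⁵ = 8.61 × 10⁻¹⁰ m = 861 pm.

λ = 861 pm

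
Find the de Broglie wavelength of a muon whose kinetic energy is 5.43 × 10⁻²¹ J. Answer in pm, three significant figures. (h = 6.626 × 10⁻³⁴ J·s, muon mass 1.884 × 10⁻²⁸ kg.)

p = √(2mKE) = √(2 × 1.884 × 10⁻²⁸ × 5.430 × 10⁻²¹) = 1.430 × 10⁻²⁴ kg·m/s.
λ = h/p = 6.626 × 10⁻³⁴ / 1.430 × 10⁻²⁴ = 4.63 × 10⁻¹⁰ m = 463 pm.

λ = 463 pm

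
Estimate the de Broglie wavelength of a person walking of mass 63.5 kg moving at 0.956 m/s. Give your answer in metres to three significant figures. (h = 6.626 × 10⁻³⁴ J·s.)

p = mv = 63.5 × 0.956 = 6.071 × 10¹ kg·m/s.
λ = h/p = 6.626 × 10⁻³⁴ / 6.071 × 10¹ = 1.09 × 10⁻³⁵ m.

λ = 1.09 × 10⁻³⁵ m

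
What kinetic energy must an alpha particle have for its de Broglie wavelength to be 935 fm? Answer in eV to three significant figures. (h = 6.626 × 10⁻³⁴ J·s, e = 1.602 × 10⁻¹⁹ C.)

KE = 236 eV

p = h/λ = 6.626 × 10⁻³⁴ / 9.350 × 10⁻¹³ = 7.087 × 10⁻²² kg·m/s.
KE = p²/(2m) = (7.087 × 10⁻²²)² / (2 × 6.645 × 10⁻²⁷) = 3.779 × 10⁻¹⁷ J = 236 eV.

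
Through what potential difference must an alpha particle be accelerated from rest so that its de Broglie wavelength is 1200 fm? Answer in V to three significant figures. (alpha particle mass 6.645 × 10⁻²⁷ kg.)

p = h/λ = 6.626 × 10⁻³⁴ / 1.200 × 10⁻¹² = 5.522 × 10⁻²² kg·m/s.
KE = p²/(2m) = 2.294 × 10⁻¹⁷ J.
V = KE/2e = 2.294 × 10⁻¹⁷ / (2 × 1.602 × 10⁻¹⁹) = 71.6 V.

V = 71.6 V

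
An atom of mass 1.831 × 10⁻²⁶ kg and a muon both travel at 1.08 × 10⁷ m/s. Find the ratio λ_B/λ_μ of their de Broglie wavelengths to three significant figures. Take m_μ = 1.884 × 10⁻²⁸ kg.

At fixed v, p = mv so λ = h/(mv) ∝ 1/m.
λ_B/λ_μ = m_μ/m_B = 1.884 × 10⁻²⁸/1.831 × 10⁻²⁶ = 0.0103.

λ_B/λ_μ = 0.0103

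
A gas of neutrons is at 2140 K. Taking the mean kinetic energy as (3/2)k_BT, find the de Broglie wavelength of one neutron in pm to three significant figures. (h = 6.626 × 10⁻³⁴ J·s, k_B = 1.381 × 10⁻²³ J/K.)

KE = (3/2)k_BT = 1.5 × 1.381 × 10⁻²³ × 2140 = 4.433 × 10⁻²⁰ J.
p = √(2mKE) = √(2 × 1.675 × 10⁻²⁷ × 4.433 × 10⁻²⁰) = 1.219 × 10⁻²³ kg·m/s.
λ = h/p = 5.44 × 10⁻¹¹ m = 54.4 pm.

λ = 54.4 pm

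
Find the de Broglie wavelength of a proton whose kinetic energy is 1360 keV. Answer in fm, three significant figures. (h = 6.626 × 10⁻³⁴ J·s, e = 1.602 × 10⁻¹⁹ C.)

KE = 1360 keV = 2.179 × 10⁻¹³ J.
p = √(2mKE) = √(2 × 1.673 × 10⁻²⁷ × 2.179 × 10⁻¹³) = 2.700 × 10⁻²⁰ kg·m/s.
λ = h/p = 6.626 × 10⁻³⁴ / 2.700 × 10⁻²⁰ = 2.45 × 10⁻¹⁴ m = 24.5 fm.

λ = 24.5 fm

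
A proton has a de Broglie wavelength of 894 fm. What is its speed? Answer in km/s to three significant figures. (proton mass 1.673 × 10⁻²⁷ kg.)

v = 443 km/s

p = h/λ = 6.626 × 10⁻³⁴ / 8.940 × 10⁻¹³ = 7.412 × 10⁻²² kg·m/s.
v = p/m = 7.412 × 10⁻²² / 1.673 × 10⁻²⁷ = 4.43 × 10⁵ m/s = 443 km/s.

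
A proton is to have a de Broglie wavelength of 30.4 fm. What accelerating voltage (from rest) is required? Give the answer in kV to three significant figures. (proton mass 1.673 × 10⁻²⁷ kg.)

p = h/λ = 6.626 × 10⁻³⁴ / 3.040 × 10⁻¹⁴ = 2.180 × 10⁻²⁰ kg·m/s.
KE = p²/(2m) = 1.420 × 10⁻¹³ J.
V = KE/e = 1.420 × 10⁻¹³ / (1.602 × 10⁻¹⁹) = 886 kV.

V = 886 kV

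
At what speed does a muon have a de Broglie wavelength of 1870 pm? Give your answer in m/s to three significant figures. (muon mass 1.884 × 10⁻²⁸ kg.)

p = h/λ = 6.626 × 10⁻³⁴ / 1.870 × 10⁻⁹ = 3.543 × 10⁻²⁵ kg·m/s.
v = p/m = 3.543 × 10⁻²⁵ / 1.884 × 10⁻²⁸ = 1.88 × 10³ m/s = 1880 m/s.

v = 1880 m/s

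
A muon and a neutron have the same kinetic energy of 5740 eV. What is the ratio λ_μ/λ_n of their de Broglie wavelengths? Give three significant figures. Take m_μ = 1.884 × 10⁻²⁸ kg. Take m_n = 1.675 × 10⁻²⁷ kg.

At fixed KE, p = √(2mKE) so λ = h/p ∝ 1/√m.
λ_μ/λ_n = √(m_n/m_μ) = √(1.675 × 10⁻²⁷/1.884 × 10⁻²⁸) = √(8.891) = 2.98.

λ_μ/λ_n = 2.98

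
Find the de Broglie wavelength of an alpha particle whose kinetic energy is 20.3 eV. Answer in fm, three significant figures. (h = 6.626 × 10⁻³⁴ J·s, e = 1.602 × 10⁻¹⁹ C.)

λ = 3190 fm

KE = 20.3 eV = 3.252 × 10⁻¹⁸ J.
p = √(2mKE) = √(2 × 6.645 × 10⁻²⁷ × 3.252 × 10⁻¹⁸) = 2.079 × 10⁻²² kg·m/s.
λ = h/p = 6.626 × 10⁻³⁴ / 2.079 × 10⁻²² = 3.19 × 10⁻¹² m = 3190 fm.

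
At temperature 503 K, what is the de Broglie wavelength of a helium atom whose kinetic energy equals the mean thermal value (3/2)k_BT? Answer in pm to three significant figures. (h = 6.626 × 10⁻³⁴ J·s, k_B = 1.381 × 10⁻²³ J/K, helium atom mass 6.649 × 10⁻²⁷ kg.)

λ = 56.3 pm

KE = (3/2)k_BT = 1.5 × 1.381 × 10⁻²³ × 503 = 1.042 × 10⁻²⁰ J.
p = √(2mKE) = √(2 × 6.649 × 10⁻²⁷ × 1.042 × 10⁻²⁰) = 1.177 × 10⁻²³ kg·m/s.
λ = h/p = 5.63 × 10⁻¹¹ m = 56.3 pm.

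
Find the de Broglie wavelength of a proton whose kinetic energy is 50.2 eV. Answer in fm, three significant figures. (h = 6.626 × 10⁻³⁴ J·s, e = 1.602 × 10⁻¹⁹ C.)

KE = 50.2 eV = 8.042 × 10⁻¹⁸ J.
p = √(2mKE) = √(2 × 1.673 × 10⁻²⁷ × 8.042 × 10⁻¹⁸) = 1.640 × 10⁻²² kg·m/s.
λ = h/p = 6.626 × 10⁻³⁴ / 1.640 × 10⁻²² = 4.04 × 10⁻¹² m = 4040 fm.

λ = 4040 fm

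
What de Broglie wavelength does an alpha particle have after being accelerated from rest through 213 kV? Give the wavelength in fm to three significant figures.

λ = 22.0 fm

KE = 2eV = 2 × 1.602 × 10⁻¹⁹ × 2.130 × 10⁵ = 6.825 × 10⁻¹⁴ J.
p = √(2mKE) = √(2 × 6.645 × 10⁻²⁷ × 6.825 × 10⁻¹⁴) = 3.012 × 10⁻²⁰ kg·m/s.
λ = h/p = 6.626 × 10⁻³⁴ / 3.012 × 10⁻²⁰ = 2.20 × 10⁻¹⁴ m = 22.0 fm.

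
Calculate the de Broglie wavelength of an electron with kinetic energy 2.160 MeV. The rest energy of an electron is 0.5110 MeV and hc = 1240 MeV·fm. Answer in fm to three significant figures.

Total energy E = KE + m₀c² = 2.160 + 0.5110 = 2.6710 MeV.
(pc)² = E² − (m₀c²)² = (2.6710)² − (0.5110)² = 6.873 MeV², so pc = 2.622 MeV.
λ = hc/(pc) = 1240 MeV·fm / 2.622 MeV = 473 fm.

λ = 473 fm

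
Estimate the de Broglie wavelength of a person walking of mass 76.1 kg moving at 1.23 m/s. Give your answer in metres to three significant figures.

λ = 7.08 × 10⁻³⁶ m

p = mv = 76.1 × 1.23 = 9.360 × 10¹ kg·m/s.
λ = h/p = 6.626 × 10⁻³⁴ / 9.360 × 10¹ = 7.08 × 10⁻³⁶ m.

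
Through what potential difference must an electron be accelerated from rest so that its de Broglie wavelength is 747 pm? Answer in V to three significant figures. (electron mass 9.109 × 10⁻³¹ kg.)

p = h/λ = 6.626 × 10⁻³⁴ / 7.470 × 10⁻¹⁰ = 8.870 × 10⁻²⁵ kg·m/s.
KE = p²/(2m) = 4.319 × 10⁻¹⁹ J.
V = KE/e = 4.319 × 10⁻¹⁹ / (1.602 × 10⁻¹⁹) = 2.70 V.

V = 2.70 V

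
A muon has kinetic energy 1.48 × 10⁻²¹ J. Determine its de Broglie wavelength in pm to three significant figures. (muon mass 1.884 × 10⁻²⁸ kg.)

p = √(2mKE) = √(2 × 1.884 × 10⁻²⁸ × 1.480 × 10⁻²¹) = 7.468 × 10⁻²⁵ kg·m/s.
λ = h/p = 6.626 × 10⁻³⁴ / 7.468 × 10⁻²⁵ = 8.87 × 10⁻¹⁰ m = 887 pm.

λ = 887 pm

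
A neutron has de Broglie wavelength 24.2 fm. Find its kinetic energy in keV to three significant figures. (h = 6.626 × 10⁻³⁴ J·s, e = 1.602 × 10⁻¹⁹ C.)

KE = 1400 keV

p = h/λ = 6.626 × 10⁻³⁴ / 2.420 × 10⁻¹⁴ = 2.738 × 10⁻²⁰ kg·m/s.
KE = p²/(2m) = (2.738 × 10⁻²⁰)² / (2 × 1.675 × 10⁻²⁷) = 2.238 × 10⁻¹³ J = 1400 keV.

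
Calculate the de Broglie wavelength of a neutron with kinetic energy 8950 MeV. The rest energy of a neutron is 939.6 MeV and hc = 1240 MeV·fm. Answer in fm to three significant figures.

Total energy E = KE + m₀c² = 8950 + 939.6 = 9889.6 MeV.
(pc)² = E² − (m₀c²)² = (9889.6)² − (939.6)² = 9.692 × 10⁷ MeV², so pc = 9845 MeV.
λ = hc/(pc) = 1240 MeV·fm / 9845 MeV = 0.126 fm.

λ = 0.126 fm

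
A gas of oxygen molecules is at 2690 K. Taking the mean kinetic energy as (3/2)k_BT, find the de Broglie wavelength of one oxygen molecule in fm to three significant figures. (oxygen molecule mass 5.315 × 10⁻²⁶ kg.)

λ = 8610 fm

KE = (3/2)k_BT = 1.5 × 1.381 × 10⁻²³ × 2690 = 5.572 × 10⁻²⁰ J.
p = √(2mKE) = √(2 × 5.315 × 10⁻²⁶ × 5.572 × 10⁻²⁰) = 7.696 × 10⁻²³ kg·m/s.
λ = h/p = 8.61 × 10⁻¹² m = 8610 fm.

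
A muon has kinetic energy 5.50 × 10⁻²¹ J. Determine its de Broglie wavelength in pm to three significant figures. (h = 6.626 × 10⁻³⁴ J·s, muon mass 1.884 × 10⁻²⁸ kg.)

λ = 460 pm

p = √(2mKE) = √(2 × 1.884 × 10⁻²⁸ × 5.500 × 10⁻²¹) = 1.440 × 10⁻²⁴ kg·m/s.
λ = h/p = 6.626 × 10⁻³⁴ / 1.440 × 10⁻²⁴ = 4.60 × 10⁻¹⁰ m = 460 pm.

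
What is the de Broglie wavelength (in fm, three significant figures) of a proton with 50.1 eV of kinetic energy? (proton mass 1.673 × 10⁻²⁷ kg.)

KE = 50.1 eV = 8.026 × 10⁻¹⁸ J.
p = √(2mKE) = √(2 × 1.673 × 10⁻²⁷ × 8.026 × 10⁻¹⁸) = 1.639 × 10⁻²² kg·m/s.
λ = h/p = 6.626 × 10⁻³⁴ / 1.639 × 10⁻²² = 4.04 × 10⁻¹² m = 4040 fm.

λ = 4040 fm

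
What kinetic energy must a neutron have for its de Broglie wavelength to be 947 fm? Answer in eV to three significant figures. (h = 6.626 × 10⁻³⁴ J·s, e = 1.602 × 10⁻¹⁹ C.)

p = h/λ = 6.626 × 10⁻³⁴ / 9.470 × 10⁻¹³ = 6.997 × 10⁻²² kg·m/s.
KE = p²/(2m) = (6.997 × 10⁻²²)² / (2 × 1.675 × 10⁻²⁷) = 1.461 × 10⁻¹⁶ J = 912 eV.

KE = 912 eV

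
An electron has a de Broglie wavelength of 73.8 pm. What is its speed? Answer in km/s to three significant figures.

v = 9860 km/s

p = h/λ = 6.626 × 10⁻³⁴ / 7.380 × 10⁻¹¹ = 8.978 × 10⁻²⁴ kg·m/s.
v = p/m = 8.978 × 10⁻²⁴ / 9.109 × 10⁻³¹ = 9.86 × 10⁶ m/s = 9860 km/s.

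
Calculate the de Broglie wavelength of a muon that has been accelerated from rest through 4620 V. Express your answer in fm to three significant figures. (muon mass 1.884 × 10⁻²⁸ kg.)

KE = eV = 1.602 × 10⁻¹⁹ × 4620 = 7.401 × 10⁻¹⁶ J.
p = √(2mKE) = √(2 × 1.884 × 10⁻²⁸ × 7.401 × 10⁻¹⁶) = 5.281 × 10⁻²² kg·m/s.
λ = h/p = 6.626 × 10⁻³⁴ / 5.281 × 10⁻²² = 1.25 × 10⁻¹² m = 1250 fm.

λ = 1250 fm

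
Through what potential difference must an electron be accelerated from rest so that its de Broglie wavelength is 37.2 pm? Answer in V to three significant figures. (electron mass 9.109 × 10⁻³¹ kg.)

V = 1090 V

p = h/λ = 6.626 × 10⁻³⁴ / 3.720 × 10⁻¹¹ = 1.781 × 10⁻²³ kg·m/s.
KE = p²/(2m) = 1.741 × 10⁻¹⁶ J.
V = KE/e = 1.741 × 10⁻¹⁶ / (1.602 × 10⁻¹⁹) = 1090 V.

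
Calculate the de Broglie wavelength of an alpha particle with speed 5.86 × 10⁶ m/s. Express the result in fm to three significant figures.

λ = 17.0 fm

p = mv = 6.645 × 10⁻²⁷ × 5.86 × 10⁶ = 3.894 × 10⁻²⁰ kg·m/s.
λ = h/p = 6.626 × 10⁻³⁴ / 3.894 × 10⁻²⁰ = 1.70 × 10⁻¹⁴ m = 17.0 fm.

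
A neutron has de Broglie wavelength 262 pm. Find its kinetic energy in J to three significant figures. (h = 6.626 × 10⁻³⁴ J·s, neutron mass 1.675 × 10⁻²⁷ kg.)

p = h/λ = 6.626 × 10⁻³⁴ / 2.620 × 10⁻¹⁰ = 2.529 × 10⁻²⁴ kg·m/s.
KE = p²/(2m) = (2.529 × 10⁻²⁴)² / (2 × 1.675 × 10⁻²⁷) = 1.909 × 10⁻²¹ J = 1.91 × 10⁻²¹ J.

KE = 1.91 × 10⁻²¹ J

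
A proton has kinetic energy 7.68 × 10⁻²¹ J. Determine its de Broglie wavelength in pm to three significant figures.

λ = 131 pm

p = √(2mKE) = √(2 × 1.673 × 10⁻²⁷ × 7.680 × 10⁻²¹) = 5.069 × 10⁻²⁴ kg·m/s.
λ = h/p = 6.626 × 10⁻³⁴ / 5.069 × 10⁻²⁴ = 1.31 × 10⁻¹⁰ m = 131 pm.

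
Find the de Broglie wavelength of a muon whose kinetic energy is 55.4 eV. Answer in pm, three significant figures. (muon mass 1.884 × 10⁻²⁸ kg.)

λ = 11.5 pm

KE = 55.4 eV = 8.875 × 10⁻¹⁸ J.
p = √(2mKE) = √(2 × 1.884 × 10⁻²⁸ × 8.875 × 10⁻¹⁸) = 5.783 × 10⁻²³ kg·m/s.
λ = h/p = 6.626 × 10⁻³⁴ / 5.783 × 10⁻²³ = 1.15 × 10⁻¹¹ m = 11.5 pm.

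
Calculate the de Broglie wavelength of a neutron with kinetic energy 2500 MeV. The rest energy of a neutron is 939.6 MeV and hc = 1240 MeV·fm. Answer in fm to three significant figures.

Total energy E = KE + m₀c² = 2500 + 939.6 = 3439.6 MeV.
(pc)² = E² − (m₀c²)² = (3439.6)² − (939.6)² = 1.095 × 10⁷ MeV², so pc = 3309 MeV.
λ = hc/(pc) = 1240 MeV·fm / 3309 MeV = 0.375 fm.

λ = 0.375 fm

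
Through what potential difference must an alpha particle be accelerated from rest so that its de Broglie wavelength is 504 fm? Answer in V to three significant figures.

V = 406 V

p = h/λ = 6.626 × 10⁻³⁴ / 5.040 × 10⁻¹³ = 1.315 × 10⁻²¹ kg·m/s.
KE = p²/(2m) = 1.301 × 10⁻¹⁶ J.
V = KE/2e = 1.301 × 10⁻¹⁶ / (2 × 1.602 × 10⁻¹⁹) = 406 V.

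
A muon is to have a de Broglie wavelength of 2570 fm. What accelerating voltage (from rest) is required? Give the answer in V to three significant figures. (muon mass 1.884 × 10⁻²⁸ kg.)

p = h/λ = 6.626 × 10⁻³⁴ / 2.570 × 10⁻¹² = 2.578 × 10⁻²² kg·m/s.
KE = p²/(2m) = 1.764 × 10⁻¹⁶ J.
V = KE/e = 1.764 × 10⁻¹⁶ / (1.602 × 10⁻¹⁹) = 1100 V.

V = 1100 V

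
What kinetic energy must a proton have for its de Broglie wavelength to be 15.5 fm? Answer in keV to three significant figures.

p = h/λ = 6.626 × 10⁻³⁴ / 1.550 × 10⁻¹⁴ = 4.275 × 10⁻²⁰ kg·m/s.
KE = p²/(2m) = (4.275 × 10⁻²⁰)² / (2 × 1.673 × 10⁻²⁷) = 5.462 × 10⁻¹³ J = 3410 keV.

KE = 3410 keV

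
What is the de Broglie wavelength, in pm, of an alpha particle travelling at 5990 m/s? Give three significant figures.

p = mv = 6.645 × 10⁻²⁷ × 5990 = 3.980 × 10⁻²³ kg·m/s.
λ = h/p = 6.626 × 10⁻³⁴ / 3.980 × 10⁻²³ = 1.66 × 10⁻¹¹ m = 16.6 pm.

λ = 16.6 pm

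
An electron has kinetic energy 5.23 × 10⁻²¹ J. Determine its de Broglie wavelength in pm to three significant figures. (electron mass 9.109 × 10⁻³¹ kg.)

λ = 6790 pm

p = √(2mKE) = √(2 × 9.109 × 10⁻³¹ × 5.230 × 10⁻²¹) = 9.761 × 10⁻²⁶ kg·m/s.
λ = h/p = 6.626 × 10⁻³⁴ / 9.761 × 10⁻²⁶ = 6.79 × 10⁻⁹ m = 6790 pm.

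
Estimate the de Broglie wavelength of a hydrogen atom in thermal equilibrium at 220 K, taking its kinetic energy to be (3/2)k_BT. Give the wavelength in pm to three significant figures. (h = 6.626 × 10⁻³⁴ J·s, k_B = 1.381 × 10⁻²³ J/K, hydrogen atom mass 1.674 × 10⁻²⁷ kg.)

λ = 170 pm

KE = (3/2)k_BT = 1.5 × 1.381 × 10⁻²³ × 220 = 4.557 × 10⁻²¹ J.
p = √(2mKE) = √(2 × 1.674 × 10⁻²⁷ × 4.557 × 10⁻²¹) = 3.906 × 10⁻²⁴ kg·m/s.
λ = h/p = 1.70 × 10⁻¹⁰ m = 170 pm.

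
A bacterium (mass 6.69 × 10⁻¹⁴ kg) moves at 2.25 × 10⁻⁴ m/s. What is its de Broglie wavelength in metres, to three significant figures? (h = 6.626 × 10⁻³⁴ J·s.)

λ = 4.40 × 10⁻¹⁷ m

p = mv = 6.69 × 10⁻¹⁴ × 2.25 × 10⁻⁴ = 1.505 × 10⁻¹⁷ kg·m/s.
λ = h/p = 6.626 × 10⁻³⁴ / 1.505 × 10⁻¹⁷ = 4.40 × 10⁻¹⁷ m.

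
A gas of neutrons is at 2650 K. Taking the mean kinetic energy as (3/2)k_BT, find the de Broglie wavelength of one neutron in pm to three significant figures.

KE = (3/2)k_BT = 1.5 × 1.381 × 10⁻²³ × 2650 = 5.489 × 10⁻²⁰ J.
p = √(2mKE) = √(2 × 1.675 × 10⁻²⁷ × 5.489 × 10⁻²⁰) = 1.356 × 10⁻²³ kg·m/s.
λ = h/p = 4.89 × 10⁻¹¹ m = 48.9 pm.

λ = 48.9 pm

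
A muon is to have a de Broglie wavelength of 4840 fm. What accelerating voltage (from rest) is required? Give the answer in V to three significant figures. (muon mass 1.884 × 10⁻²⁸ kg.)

V = 310 V

p = h/λ = 6.626 × 10⁻³⁴ / 4.840 × 10⁻¹² = 1.369 × 10⁻²² kg·m/s.
KE = p²/(2m) = 4.974 × 10⁻¹⁷ J.
V = KE/e = 4.974 × 10⁻¹⁷ / (1.602 × 10⁻¹⁹) = 310 V.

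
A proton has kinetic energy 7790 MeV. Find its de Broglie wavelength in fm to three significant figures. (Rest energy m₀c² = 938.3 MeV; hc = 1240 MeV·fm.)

λ = 0.143 fm

Total energy E = KE + m₀c² = 7790 + 938.3 = 8728.3 MeV.
(pc)² = E² − (m₀c²)² = (8728.3)² − (938.3)² = 7.530 × 10⁷ MeV², so pc = 8678 MeV.
λ = hc/(pc) = 1240 MeV·fm / 8678 MeV = 0.143 fm.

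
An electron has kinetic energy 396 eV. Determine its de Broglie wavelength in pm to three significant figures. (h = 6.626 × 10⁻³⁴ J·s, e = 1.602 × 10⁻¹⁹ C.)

λ = 61.6 pm

KE = 396 eV = 6.344 × 10⁻¹⁷ J.
p = √(2mKE) = √(2 × 9.109 × 10⁻³¹ × 6.344 × 10⁻¹⁷) = 1.075 × 10⁻²³ kg·m/s.
λ = h/p = 6.626 × 10⁻³⁴ / 1.075 × 10⁻²³ = 6.16 × 10⁻¹¹ m = 61.6 pm.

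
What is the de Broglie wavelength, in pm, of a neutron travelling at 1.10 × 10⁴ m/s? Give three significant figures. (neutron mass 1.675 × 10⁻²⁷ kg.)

p = mv = 1.675 × 10⁻²⁷ × 1.10 × 10⁴ = 1.843 × 10⁻²³ kg·m/s.
λ = h/p = 6.626 × 10⁻³⁴ / 1.843 × 10⁻²³ = 3.60 × 10⁻¹¹ m = 36.0 pm.

λ = 36.0 pm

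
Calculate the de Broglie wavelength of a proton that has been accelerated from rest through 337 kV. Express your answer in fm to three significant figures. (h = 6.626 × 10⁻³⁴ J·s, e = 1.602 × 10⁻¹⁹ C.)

λ = 49.3 fm

KE = eV = 1.602 × 10⁻¹⁹ × 3.370 × 10⁵ = 5.399 × 10⁻¹⁴ J.
p = √(2mKE) = √(2 × 1.673 × 10⁻²⁷ × 5.399 × 10⁻¹⁴) = 1.344 × 10⁻²⁰ kg·m/s.
λ = h/p = 6.626 × 10⁻³⁴ / 1.344 × 10⁻²⁰ = 4.93 × 10⁻¹⁴ m = 49.3 fm.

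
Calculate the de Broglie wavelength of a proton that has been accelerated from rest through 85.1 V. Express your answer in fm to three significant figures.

λ = 3100 fm

KE = eV = 1.602 × 10⁻¹⁹ × 85.10 = 1.363 × 10⁻¹⁷ J.
p = √(2mKE) = √(2 × 1.673 × 10⁻²⁷ × 1.363 × 10⁻¹⁷) = 2.136 × 10⁻²² kg·m/s.
λ = h/p = 6.626 × 10⁻³⁴ / 2.136 × 10⁻²² = 3.10 × 10⁻¹² m = 3100 fm.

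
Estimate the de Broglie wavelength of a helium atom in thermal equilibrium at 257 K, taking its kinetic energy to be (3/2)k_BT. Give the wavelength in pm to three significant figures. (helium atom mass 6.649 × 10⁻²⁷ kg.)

KE = (3/2)k_BT = 1.5 × 1.381 × 10⁻²³ × 257 = 5.324 × 10⁻²¹ J.
p = √(2mKE) = √(2 × 6.649 × 10⁻²⁷ × 5.324 × 10⁻²¹) = 8.414 × 10⁻²⁴ kg·m/s.
λ = h/p = 7.87 × 10⁻¹¹ m = 78.7 pm.

λ = 78.7 pm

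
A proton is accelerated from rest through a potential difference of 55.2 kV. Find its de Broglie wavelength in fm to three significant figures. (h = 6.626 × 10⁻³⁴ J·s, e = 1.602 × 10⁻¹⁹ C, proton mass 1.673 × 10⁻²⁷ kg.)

λ = 122 fm

KE = eV = 1.602 × 10⁻¹⁹ × 5.520 × 10⁴ = 8.843 × 10⁻¹⁵ J.
p = √(2mKE) = √(2 × 1.673 × 10⁻²⁷ × 8.843 × 10⁻¹⁵) = 5.440 × 10⁻²¹ kg·m/s.
λ = h/p = 6.626 × 10⁻³⁴ / 5.440 × 10⁻²¹ = 1.22 × 10⁻¹³ m = 122 fm.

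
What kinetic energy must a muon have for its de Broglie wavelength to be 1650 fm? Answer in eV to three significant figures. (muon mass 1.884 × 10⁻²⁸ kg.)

p = h/λ = 6.626 × 10⁻³⁴ / 1.650 × 10⁻¹² = 4.016 × 10⁻²² kg·m/s.
KE = p²/(2m) = (4.016 × 10⁻²²)² / (2 × 1.884 × 10⁻²⁸) = 4.280 × 10⁻¹⁶ J = 2670 eV.

KE = 2670 eV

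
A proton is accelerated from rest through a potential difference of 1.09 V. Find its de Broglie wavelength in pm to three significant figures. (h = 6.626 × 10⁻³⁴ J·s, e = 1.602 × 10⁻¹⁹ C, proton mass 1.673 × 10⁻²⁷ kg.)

λ = 27.4 pm

KE = eV = 1.602 × 10⁻¹⁹ × 1.090 = 1.746 × 10⁻¹⁹ J.
p = √(2mKE) = √(2 × 1.673 × 10⁻²⁷ × 1.746 × 10⁻¹⁹) = 2.417 × 10⁻²³ kg·m/s.
λ = h/p = 6.626 × 10⁻³⁴ / 2.417 × 10⁻²³ = 2.74 × 10⁻¹¹ m = 27.4 pm.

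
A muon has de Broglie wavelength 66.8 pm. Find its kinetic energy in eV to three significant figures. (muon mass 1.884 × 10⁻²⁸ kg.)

p = h/λ = 6.626 × 10⁻³⁴ / 6.680 × 10⁻¹¹ = 9.919 × 10⁻²⁴ kg·m/s.
KE = p²/(2m) = (9.919 × 10⁻²⁴)² / (2 × 1.884 × 10⁻²⁸) = 2.611 × 10⁻¹⁹ J = 1.63 eV.

KE = 1.63 eV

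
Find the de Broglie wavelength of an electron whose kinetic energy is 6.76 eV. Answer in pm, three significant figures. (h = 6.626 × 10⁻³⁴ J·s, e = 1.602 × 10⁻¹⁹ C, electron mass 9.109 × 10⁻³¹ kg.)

KE = 6.76 eV = 1.083 × 10⁻¹⁸ J.
p = √(2mKE) = √(2 × 9.109 × 10⁻³¹ × 1.083 × 10⁻¹⁸) = 1.405 × 10⁻²⁴ kg·m/s.
λ = h/p = 6.626 × 10⁻³⁴ / 1.405 × 10⁻²⁴ = 4.72 × 10⁻¹⁰ m = 472 pm.

λ = 472 pm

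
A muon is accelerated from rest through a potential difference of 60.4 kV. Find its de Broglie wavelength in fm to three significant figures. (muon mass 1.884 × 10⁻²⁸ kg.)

KE = eV = 1.602 × 10⁻¹⁹ × 6.040 × 10⁴ = 9.676 × 10⁻¹⁵ J.
p = √(2mKE) = √(2 × 1.884 × 10⁻²⁸ × 9.676 × 10⁻¹⁵) = 1.909 × 10⁻²¹ kg·m/s.
λ = h/p = 6.626 × 10⁻³⁴ / 1.909 × 10⁻²¹ = 3.47 × 10⁻¹³ m = 347 fm.

λ = 347 fm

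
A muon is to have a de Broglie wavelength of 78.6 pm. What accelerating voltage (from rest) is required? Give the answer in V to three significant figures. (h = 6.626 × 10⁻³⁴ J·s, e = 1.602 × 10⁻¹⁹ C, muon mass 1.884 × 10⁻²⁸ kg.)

V = 1.18 V

p = h/λ = 6.626 × 10⁻³⁴ / 7.860 × 10⁻¹¹ = 8.430 × 10⁻²⁴ kg·m/s.
KE = p²/(2m) = 1.886 × 10⁻¹⁹ J.
V = KE/e = 1.886 × 10⁻¹⁹ / (1.602 × 10⁻¹⁹) = 1.18 V.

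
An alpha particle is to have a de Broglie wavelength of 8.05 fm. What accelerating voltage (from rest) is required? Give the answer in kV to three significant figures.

p = h/λ = 6.626 × 10⁻³⁴ / 8.050 × 10⁻¹⁵ = 8.231 × 10⁻²⁰ kg·m/s.
KE = p²/(2m) = 5.098 × 10⁻¹³ J.
V = KE/2e = 5.098 × 10⁻¹³ / (2 × 1.602 × 10⁻¹⁹) = 1590 kV.

V = 1590 kV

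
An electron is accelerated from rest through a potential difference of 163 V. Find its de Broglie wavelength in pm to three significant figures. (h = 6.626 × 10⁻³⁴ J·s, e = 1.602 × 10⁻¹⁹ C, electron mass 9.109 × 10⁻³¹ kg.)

KE = eV = 1.602 × 10⁻¹⁹ × 163.0 = 2.611 × 10⁻¹⁷ J.
p = √(2mKE) = √(2 × 9.109 × 10⁻³¹ × 2.611 × 10⁻¹⁷) = 6.897 × 10⁻²⁴ kg·m/s.
λ = h/p = 6.626 × 10⁻³⁴ / 6.897 × 10⁻²⁴ = 9.61 × 10⁻¹¹ m = 96.1 pm.

λ = 96.1 pm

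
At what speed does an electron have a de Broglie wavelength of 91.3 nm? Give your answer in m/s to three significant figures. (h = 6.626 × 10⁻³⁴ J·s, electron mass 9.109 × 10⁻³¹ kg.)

v = 7970 m/s

p = h/λ = 6.626 × 10⁻³⁴ / 9.130 × 10⁻⁸ = 7.257 × 10⁻²⁷ kg·m/s.
v = p/m = 7.257 × 10⁻²⁷ / 9.109 × 10⁻³¹ = 7.97 × 10³ m/s = 7970 m/s.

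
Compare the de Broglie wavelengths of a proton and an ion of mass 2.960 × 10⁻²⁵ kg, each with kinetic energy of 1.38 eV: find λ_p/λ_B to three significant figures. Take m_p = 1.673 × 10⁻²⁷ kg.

At fixed KE, p = √(2mKE) so λ = h/p ∝ 1/√m.
λ_p/λ_B = √(m_B/m_p) = √(2.960 × 10⁻²⁵/1.673 × 10⁻²⁷) = √(176.9) = 13.3.

λ_p/λ_B = 13.3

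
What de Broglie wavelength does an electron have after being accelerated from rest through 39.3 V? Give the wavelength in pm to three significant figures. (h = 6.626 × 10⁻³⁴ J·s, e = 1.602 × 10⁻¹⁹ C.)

KE = eV = 1.602 × 10⁻¹⁹ × 39.30 = 6.296 × 10⁻¹⁸ J.
p = √(2mKE) = √(2 × 9.109 × 10⁻³¹ × 6.296 × 10⁻¹⁸) = 3.387 × 10⁻²⁴ kg·m/s.
λ = h/p = 6.626 × 10⁻³⁴ / 3.387 × 10⁻²⁴ = 1.96 × 10⁻¹⁰ m = 196 pm.

λ = 196 pm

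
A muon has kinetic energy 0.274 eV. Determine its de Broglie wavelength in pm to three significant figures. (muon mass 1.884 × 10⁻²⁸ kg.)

λ = 163 pm

KE = 0.274 eV = 4.389 × 10⁻²⁰ J.
p = √(2mKE) = √(2 × 1.884 × 10⁻²⁸ × 4.389 × 10⁻²⁰) = 4.067 × 10⁻²⁴ kg·m/s.
λ = h/p = 6.626 × 10⁻³⁴ / 4.067 × 10⁻²⁴ = 1.63 × 10⁻¹⁰ m = 163 pm.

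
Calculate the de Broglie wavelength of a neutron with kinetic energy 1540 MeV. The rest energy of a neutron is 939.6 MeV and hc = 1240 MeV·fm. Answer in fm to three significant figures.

Total energy E = KE + m₀c² = 1540 + 939.6 = 2479.6 MeV.
(pc)² = E² − (m₀c²)² = (2479.6)² − (939.6)² = 5.266 × 10⁶ MeV², so pc = 2295 MeV.
λ = hc/(pc) = 1240 MeV·fm / 2295 MeV = 0.540 fm.

λ = 0.540 fm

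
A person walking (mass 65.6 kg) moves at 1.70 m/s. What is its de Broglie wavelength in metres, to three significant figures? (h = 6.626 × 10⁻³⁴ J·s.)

p = mv = 65.6 × 1.70 = 1.115 × 10² kg·m/s.
λ = h/p = 6.626 × 10⁻³⁴ / 1.115 × 10² = 5.94 × 10⁻³⁶ m.

λ = 5.94 × 10⁻³⁶ m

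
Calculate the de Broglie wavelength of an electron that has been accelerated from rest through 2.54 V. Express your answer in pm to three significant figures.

KE = eV = 1.602 × 10⁻¹⁹ × 2.540 = 4.069 × 10⁻¹⁹ J.
p = √(2mKE) = √(2 × 9.109 × 10⁻³¹ × 4.069 × 10⁻¹⁹) = 8.610 × 10⁻²⁵ kg·m/s.
λ = h/p = 6.626 × 10⁻³⁴ / 8.610 × 10⁻²⁵ = 7.70 × 10⁻¹⁰ m = 770 pm.

λ = 770 pm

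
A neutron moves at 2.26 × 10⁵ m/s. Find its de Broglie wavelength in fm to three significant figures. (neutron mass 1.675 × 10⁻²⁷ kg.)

λ = 1750 fm

p = mv = 1.675 × 10⁻²⁷ × 2.26 × 10⁵ = 3.786 × 10⁻²² kg·m/s.
λ = h/p = 6.626 × 10⁻³⁴ / 3.786 × 10⁻²² = 1.75 × 10⁻¹² m = 1750 fm.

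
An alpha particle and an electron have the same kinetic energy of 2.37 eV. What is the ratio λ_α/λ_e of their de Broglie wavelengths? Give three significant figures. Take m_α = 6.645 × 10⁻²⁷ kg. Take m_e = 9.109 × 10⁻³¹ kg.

λ_α/λ_e = 0.0117

At fixed KE, p = √(2mKE) so λ = h/p ∝ 1/√m.
λ_α/λ_e = √(m_e/m_α) = √(9.109 × 10⁻³¹/6.645 × 10⁻²⁷) = √(1.371 × 10⁻⁴) = 0.0117.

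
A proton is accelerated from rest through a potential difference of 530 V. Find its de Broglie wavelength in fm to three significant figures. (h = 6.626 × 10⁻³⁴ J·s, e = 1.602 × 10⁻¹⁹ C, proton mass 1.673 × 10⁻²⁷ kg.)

λ = 1240 fm

KE = eV = 1.602 × 10⁻¹⁹ × 530.0 = 8.491 × 10⁻¹⁷ J.
p = √(2mKE) = √(2 × 1.673 × 10⁻²⁷ × 8.491 × 10⁻¹⁷) = 5.330 × 10⁻²² kg·m/s.
λ = h/p = 6.626 × 10⁻³⁴ / 5.330 × 10⁻²² = 1.24 × 10⁻¹² m = 1240 fm.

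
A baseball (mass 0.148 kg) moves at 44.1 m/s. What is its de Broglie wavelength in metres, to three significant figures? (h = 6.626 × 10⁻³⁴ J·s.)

p = mv = 0.148 × 44.1 = 6.527 kg·m/s.
λ = h/p = 6.626 × 10⁻³⁴ / 6.527 = 1.02 × 10⁻³⁴ m.

λ = 1.02 × 10⁻³⁴ m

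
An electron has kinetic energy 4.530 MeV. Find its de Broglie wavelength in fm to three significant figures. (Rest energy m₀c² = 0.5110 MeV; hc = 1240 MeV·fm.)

Total energy E = KE + m₀c² = 4.530 + 0.5110 = 5.0410 MeV.
(pc)² = E² − (m₀c²)² = (5.0410)² − (0.5110)² = 25.15 MeV², so pc = 5.015 MeV.
λ = hc/(pc) = 1240 MeV·fm / 5.015 MeV = 247 fm.

λ = 247 fm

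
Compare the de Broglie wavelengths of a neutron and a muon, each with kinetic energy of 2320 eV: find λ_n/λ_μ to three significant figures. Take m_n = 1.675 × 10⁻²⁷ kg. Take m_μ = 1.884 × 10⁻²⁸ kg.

λ_n/λ_μ = 0.335

At fixed KE, p = √(2mKE) so λ = h/p ∝ 1/√m.
λ_n/λ_μ = √(m_μ/m_n) = √(1.884 × 10⁻²⁸/1.675 × 10⁻²⁷) = √(0.1125) = 0.335.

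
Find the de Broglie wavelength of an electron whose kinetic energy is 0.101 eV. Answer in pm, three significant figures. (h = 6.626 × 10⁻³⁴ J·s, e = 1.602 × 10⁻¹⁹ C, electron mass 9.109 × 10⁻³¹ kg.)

λ = 3860 pm

KE = 0.101 eV = 1.618 × 10⁻²⁰ J.
p = √(2mKE) = √(2 × 9.109 × 10⁻³¹ × 1.618 × 10⁻²⁰) = 1.717 × 10⁻²⁵ kg·m/s.
λ = h/p = 6.626 × 10⁻³⁴ / 1.717 × 10⁻²⁵ = 3.86 × 10⁻⁹ m = 3860 pm.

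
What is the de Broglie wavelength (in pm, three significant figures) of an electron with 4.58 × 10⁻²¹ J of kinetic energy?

p = √(2mKE) = √(2 × 9.109 × 10⁻³¹ × 4.580 × 10⁻²¹) = 9.134 × 10⁻²⁶ kg·m/s.
λ = h/p = 6.626 × 10⁻³⁴ / 9.134 × 10⁻²⁶ = 7.25 × 10⁻⁹ m = 7250 pm.

λ = 7250 pm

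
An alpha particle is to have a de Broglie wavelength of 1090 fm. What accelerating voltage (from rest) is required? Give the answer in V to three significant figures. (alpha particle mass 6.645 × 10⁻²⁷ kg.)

p = h/λ = 6.626 × 10⁻³⁴ / 1.090 × 10⁻¹² = 6.079 × 10⁻²² kg·m/s.
KE = p²/(2m) = 2.781 × 10⁻¹⁷ J.
V = KE/2e = 2.781 × 10⁻¹⁷ / (2 × 1.602 × 10⁻¹⁹) = 86.8 V.

V = 86.8 V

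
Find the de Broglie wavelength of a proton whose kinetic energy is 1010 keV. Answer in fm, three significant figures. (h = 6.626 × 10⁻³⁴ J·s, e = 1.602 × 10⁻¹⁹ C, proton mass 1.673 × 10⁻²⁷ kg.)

λ = 28.5 fm

KE = 1010 keV = 1.618 × 10⁻¹³ J.
p = √(2mKE) = √(2 × 1.673 × 10⁻²⁷ × 1.618 × 10⁻¹³) = 2.327 × 10⁻²⁰ kg·m/s.
λ = h/p = 6.626 × 10⁻³⁴ / 2.327 × 10⁻²⁰ = 2.85 × 10⁻¹⁴ m = 28.5 fm.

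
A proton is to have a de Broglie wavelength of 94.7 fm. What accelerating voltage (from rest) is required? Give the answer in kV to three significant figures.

V = 91.3 kV

p = h/λ = 6.626 × 10⁻³⁴ / 9.470 × 10⁻¹⁴ = 6.997 × 10⁻²¹ kg·m/s.
KE = p²/(2m) = 1.463 × 10⁻¹⁴ J.
V = KE/e = 1.463 × 10⁻¹⁴ / (1.602 × 10⁻¹⁹) = 91.3 kV.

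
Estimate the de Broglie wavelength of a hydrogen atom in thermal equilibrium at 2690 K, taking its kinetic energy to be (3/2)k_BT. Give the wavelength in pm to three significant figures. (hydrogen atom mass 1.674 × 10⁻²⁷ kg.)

KE = (3/2)k_BT = 1.5 × 1.381 × 10⁻²³ × 2690 = 5.572 × 10⁻²⁰ J.
p = √(2mKE) = √(2 × 1.674 × 10⁻²⁷ × 5.572 × 10⁻²⁰) = 1.366 × 10⁻²³ kg·m/s.
λ = h/p = 4.85 × 10⁻¹¹ m = 48.5 pm.

λ = 48.5 pm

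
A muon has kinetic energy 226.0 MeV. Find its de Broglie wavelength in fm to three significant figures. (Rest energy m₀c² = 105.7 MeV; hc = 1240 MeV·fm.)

λ = 3.94 fm

Total energy E = KE + m₀c² = 226.0 + 105.7 = 331.7 MeV.
(pc)² = E² − (m₀c²)² = (331.7)² − (105.7)² = 9.885 × 10⁴ MeV², so pc = 314.4 MeV.
λ = hc/(pc) = 1240 MeV·fm / 314.4 MeV = 3.94 fm.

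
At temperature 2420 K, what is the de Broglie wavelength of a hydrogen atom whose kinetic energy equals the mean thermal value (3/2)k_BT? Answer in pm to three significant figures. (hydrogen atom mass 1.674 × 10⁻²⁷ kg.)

KE = (3/2)k_BT = 1.5 × 1.381 × 10⁻²³ × 2420 = 5.013 × 10⁻²⁰ J.
p = √(2mKE) = √(2 × 1.674 × 10⁻²⁷ × 5.013 × 10⁻²⁰) = 1.296 × 10⁻²³ kg·m/s.
λ = h/p = 5.11 × 10⁻¹¹ m = 51.1 pm.

λ = 51.1 pm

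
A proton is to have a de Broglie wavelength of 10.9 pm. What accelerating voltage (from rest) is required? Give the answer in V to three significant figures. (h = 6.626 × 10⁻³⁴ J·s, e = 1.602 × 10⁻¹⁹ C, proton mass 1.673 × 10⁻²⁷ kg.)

p = h/λ = 6.626 × 10⁻³⁴ / 1.090 × 10⁻¹¹ = 6.079 × 10⁻²³ kg·m/s.
KE = p²/(2m) = 1.104 × 10⁻¹⁸ J.
V = KE/e = 1.104 × 10⁻¹⁸ / (1.602 × 10⁻¹⁹) = 6.89 V.

V = 6.89 V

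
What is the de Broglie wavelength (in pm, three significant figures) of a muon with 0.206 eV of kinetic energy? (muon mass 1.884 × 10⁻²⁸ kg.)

KE = 0.206 eV = 3.300 × 10⁻²⁰ J.
p = √(2mKE) = √(2 × 1.884 × 10⁻²⁸ × 3.300 × 10⁻²⁰) = 3.526 × 10⁻²⁴ kg·m/s.
λ = h/p = 6.626 × 10⁻³⁴ / 3.526 × 10⁻²⁴ = 1.88 × 10⁻¹⁰ m = 188 pm.

λ = 188 pm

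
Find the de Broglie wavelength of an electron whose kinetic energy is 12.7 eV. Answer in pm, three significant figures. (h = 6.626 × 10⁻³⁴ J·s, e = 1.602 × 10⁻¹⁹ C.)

λ = 344 pm

KE = 12.7 eV = 2.035 × 10⁻¹⁸ J.
p = √(2mKE) = √(2 × 9.109 × 10⁻³¹ × 2.035 × 10⁻¹⁸) = 1.925 × 10⁻²⁴ kg·m/s.
λ = h/p = 6.626 × 10⁻³⁴ / 1.925 × 10⁻²⁴ = 3.44 × 10⁻¹⁰ m = 344 pm.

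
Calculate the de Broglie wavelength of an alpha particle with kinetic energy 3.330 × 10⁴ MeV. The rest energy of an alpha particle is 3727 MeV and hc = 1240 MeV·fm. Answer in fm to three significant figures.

λ = 0.0337 fm

Total energy E = KE + m₀c² = 3.330 × 10⁴ + 3727 = 37027 MeV.
(pc)² = E² − (m₀c²)² = (37027)² − (3727)² = 1.357 × 10⁹ MeV², so pc = 3.684 × 10⁴ MeV.
λ = hc/(pc) = 1240 MeV·fm / 3.684 × 10⁴ MeV = 0.0337 fm.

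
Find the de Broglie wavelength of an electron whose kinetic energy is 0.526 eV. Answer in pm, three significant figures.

KE = 0.526 eV = 8.427 × 10⁻²⁰ J.
p = √(2mKE) = √(2 × 9.109 × 10⁻³¹ × 8.427 × 10⁻²⁰) = 3.918 × 10⁻²⁵ kg·m/s.
λ = h/p = 6.626 × 10⁻³⁴ / 3.918 × 10⁻²⁵ = 1.69 × 10⁻⁹ m = 1690 pm.

λ = 1690 pm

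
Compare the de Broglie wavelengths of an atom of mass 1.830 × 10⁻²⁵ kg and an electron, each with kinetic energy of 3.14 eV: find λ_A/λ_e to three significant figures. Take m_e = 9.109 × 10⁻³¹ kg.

At fixed KE, p = √(2mKE) so λ = h/p ∝ 1/√m.
λ_A/λ_e = √(m_e/m_A) = √(9.109 × 10⁻³¹/1.830 × 10⁻²⁵) = √(4.978 × 10⁻⁶) = 2.23 × 10⁻³.

λ_A/λ_e = 2.23 × 10⁻³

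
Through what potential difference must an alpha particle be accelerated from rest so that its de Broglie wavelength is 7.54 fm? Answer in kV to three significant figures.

p = h/λ = 6.626 × 10⁻³⁴ / 7.540 × 10⁻¹⁵ = 8.788 × 10⁻²⁰ kg·m/s.
KE = p²/(2m) = 5.811 × 10⁻¹³ J.
V = KE/2e = 5.811 × 10⁻¹³ / (2 × 1.602 × 10⁻¹⁹) = 1810 kV.

V = 1810 kV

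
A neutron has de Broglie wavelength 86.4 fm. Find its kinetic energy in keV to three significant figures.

KE = 110 keV

p = h/λ = 6.626 × 10⁻³⁴ / 8.640 × 10⁻¹⁴ = 7.669 × 10⁻²¹ kg·m/s.
KE = p²/(2m) = (7.669 × 10⁻²¹)² / (2 × 1.675 × 10⁻²⁷) = 1.756 × 10⁻¹⁴ J = 110 keV.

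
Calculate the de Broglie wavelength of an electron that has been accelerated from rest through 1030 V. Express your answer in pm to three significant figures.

λ = 38.2 pm

KE = eV = 1.602 × 10⁻¹⁹ × 1030 = 1.650 × 10⁻¹⁶ J.
p = √(2mKE) = √(2 × 9.109 × 10⁻³¹ × 1.650 × 10⁻¹⁶) = 1.734 × 10⁻²³ kg·m/s.
λ = h/p = 6.626 × 10⁻³⁴ / 1.734 × 10⁻²³ = 3.82 × 10⁻¹¹ m = 38.2 pm.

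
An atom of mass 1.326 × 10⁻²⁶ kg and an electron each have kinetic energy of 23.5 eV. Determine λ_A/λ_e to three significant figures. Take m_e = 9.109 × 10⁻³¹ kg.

At fixed KE, p = √(2mKE) so λ = h/p ∝ 1/√m.
λ_A/λ_e = √(m_e/m_A) = √(9.109 × 10⁻³¹/1.326 × 10⁻²⁶) = √(6.870 × 10⁻⁵) = 8.29 × 10⁻³.

λ_A/λ_e = 8.29 × 10⁻³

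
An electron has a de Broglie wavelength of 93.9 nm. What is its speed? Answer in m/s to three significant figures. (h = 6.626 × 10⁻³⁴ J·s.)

p = h/λ = 6.626 × 10⁻³⁴ / 9.390 × 10⁻⁸ = 7.056 × 10⁻²⁷ kg·m/s.
v = p/m = 7.056 × 10⁻²⁷ / 9.109 × 10⁻³¹ = 7.75 × 10³ m/s = 7750 m/s.

v = 7750 m/s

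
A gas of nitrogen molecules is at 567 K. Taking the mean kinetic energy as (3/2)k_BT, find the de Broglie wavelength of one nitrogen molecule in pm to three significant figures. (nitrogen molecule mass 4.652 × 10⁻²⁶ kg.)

KE = (3/2)k_BT = 1.5 × 1.381 × 10⁻²³ × 567 = 1.175 × 10⁻²⁰ J.
p = √(2mKE) = √(2 × 4.652 × 10⁻²⁶ × 1.175 × 10⁻²⁰) = 3.306 × 10⁻²³ kg·m/s.
λ = h/p = 2.00 × 10⁻¹¹ m = 20.0 pm.

λ = 20.0 pm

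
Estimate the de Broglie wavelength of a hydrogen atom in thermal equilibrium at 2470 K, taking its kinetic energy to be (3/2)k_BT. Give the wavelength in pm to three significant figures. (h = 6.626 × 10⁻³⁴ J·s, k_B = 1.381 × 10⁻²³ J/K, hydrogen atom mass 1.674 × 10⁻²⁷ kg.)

KE = (3/2)k_BT = 1.5 × 1.381 × 10⁻²³ × 2470 = 5.117 × 10⁻²⁰ J.
p = √(2mKE) = √(2 × 1.674 × 10⁻²⁷ × 5.117 × 10⁻²⁰) = 1.309 × 10⁻²³ kg·m/s.
λ = h/p = 5.06 × 10⁻¹¹ m = 50.6 pm.

λ = 50.6 pm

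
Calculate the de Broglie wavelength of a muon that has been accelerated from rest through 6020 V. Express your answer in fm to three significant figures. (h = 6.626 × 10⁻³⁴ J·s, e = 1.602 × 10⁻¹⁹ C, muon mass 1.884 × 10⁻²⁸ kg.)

λ = 1100 fm

KE = eV = 1.602 × 10⁻¹⁹ × 6020 = 9.644 × 10⁻¹⁶ J.
p = √(2mKE) = √(2 × 1.884 × 10⁻²⁸ × 9.644 × 10⁻¹⁶) = 6.028 × 10⁻²² kg·m/s.
λ = h/p = 6.626 × 10⁻³⁴ / 6.028 × 10⁻²² = 1.10 × 10⁻¹² m = 1100 fm.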